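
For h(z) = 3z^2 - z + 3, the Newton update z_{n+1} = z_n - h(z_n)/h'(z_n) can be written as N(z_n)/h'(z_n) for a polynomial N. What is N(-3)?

24

h'(z) = 6z - 1.
N(z) = z·h'(z) - h(z) = z·(6z - 1) - (3z^2 - z + 3) = 3z^2 - 3.
N(-3) = 24.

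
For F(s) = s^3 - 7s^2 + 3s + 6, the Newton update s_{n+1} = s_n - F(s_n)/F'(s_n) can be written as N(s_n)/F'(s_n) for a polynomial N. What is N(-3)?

F'(s) = 3s^2 - 14s + 3.
N(s) = s·F'(s) - F(s) = s·(3s^2 - 14s + 3) - (s^3 - 7s^2 + 3s + 6) = 2s^3 - 7s^2 - 6.
N(-3) = -123.

-123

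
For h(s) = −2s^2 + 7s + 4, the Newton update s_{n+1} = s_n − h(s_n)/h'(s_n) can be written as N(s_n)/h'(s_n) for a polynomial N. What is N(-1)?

h'(s) = −4s + 7.
N(s) = s·h'(s) − h(s) = s·(−4s + 7) − (−2s^2 + 7s + 4) = −2s^2 − 4.
N(-1) = −6.

−6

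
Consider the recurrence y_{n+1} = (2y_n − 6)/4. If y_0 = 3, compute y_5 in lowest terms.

−45/16

y_1 = (2·3 − 6)/4 = 0.
y_2 = (2·0 − 6)/4 = −3/2.
y_3 = (2·(−3/2) − 6)/4 = −9/4.
y_4 = (2·(−9/4) − 6)/4 = −21/8.
y_5 = (2·(−21/8) − 6)/4 = −45/16.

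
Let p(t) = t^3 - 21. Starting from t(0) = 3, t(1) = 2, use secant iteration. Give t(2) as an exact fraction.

51/19

p(3) = 6, p(2) = -13. t(2) = 2 - (-13)·(2 - 3)/((-13) - 6) = 51/19.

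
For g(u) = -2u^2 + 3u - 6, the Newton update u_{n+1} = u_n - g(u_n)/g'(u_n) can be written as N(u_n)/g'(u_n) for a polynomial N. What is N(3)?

g'(u) = -4u + 3.
N(u) = u·g'(u) - g(u) = u·(-4u + 3) - (-2u^2 + 3u - 6) = -2u^2 + 6.
N(3) = -12.

-12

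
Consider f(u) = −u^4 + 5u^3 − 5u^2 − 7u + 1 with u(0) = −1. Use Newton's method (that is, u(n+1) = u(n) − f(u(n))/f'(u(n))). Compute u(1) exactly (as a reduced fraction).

−19/22

f'(u) = −4u^3 + 15u^2 − 10u − 7.
f(−1) = −3, f'(−1) = 22, so u(1) = (−1) − (−3)/22 = −19/22.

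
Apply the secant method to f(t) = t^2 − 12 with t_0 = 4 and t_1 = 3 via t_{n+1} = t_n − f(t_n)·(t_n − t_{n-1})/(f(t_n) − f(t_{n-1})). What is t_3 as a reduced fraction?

f(4) = 4, f(3) = −3. t_2 = 3 − (−3)·(3 − 4)/((−3) − 4) = 24/7.
f(3) = −3, f(24/7) = −12/49. t_3 = (24/7) − (−12/49)·((24/7) − 3)/((−12/49) − (−3)) = 52/15.

52/15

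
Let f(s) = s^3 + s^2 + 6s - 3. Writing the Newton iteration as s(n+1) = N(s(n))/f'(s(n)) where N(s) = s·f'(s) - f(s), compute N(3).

66

f'(s) = 3s^2 + 2s + 6.
N(s) = s·f'(s) - f(s) = s·(3s^2 + 2s + 6) - (s^3 + s^2 + 6s - 3) = 2s^3 + s^2 + 3.
N(3) = 66.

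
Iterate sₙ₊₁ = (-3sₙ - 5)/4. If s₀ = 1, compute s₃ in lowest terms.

s₁ = (-3·1 - 5)/4 = -2.
s₂ = (-3·(-2) - 5)/4 = 1/4.
s₃ = (-3·(1/4) - 5)/4 = -23/16.

-23/16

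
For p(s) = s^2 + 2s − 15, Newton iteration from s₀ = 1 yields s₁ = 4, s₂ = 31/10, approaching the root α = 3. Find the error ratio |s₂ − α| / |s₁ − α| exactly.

1/10

s₁ − α = 4 − 3 = 1, so |s₁ − α| = 1.
s₂ − α = 31/10 − 3 = 1/10, so |s₂ − α| = 1/10.
Ratio = (1/10) / 1 = 1/10.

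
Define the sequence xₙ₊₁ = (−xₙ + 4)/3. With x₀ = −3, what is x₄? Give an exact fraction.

x₁ = (−(−3) + 4)/3 = 7/3.
x₂ = (−(7/3) + 4)/3 = 5/9.
x₃ = (−(5/9) + 4)/3 = 31/27.
x₄ = (−(31/27) + 4)/3 = 77/81.

77/81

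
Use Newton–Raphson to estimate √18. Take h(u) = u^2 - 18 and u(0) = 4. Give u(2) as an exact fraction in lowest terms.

h'(u) = 2u.
h(4) = -2, h'(4) = 8, so u(1) = 4 - (-2)/8 = 17/4.
h(17/4) = 1/16, h'(17/4) = 17/2, so u(2) = (17/4) - (1/16)/(17/2) = 577/136.

577/136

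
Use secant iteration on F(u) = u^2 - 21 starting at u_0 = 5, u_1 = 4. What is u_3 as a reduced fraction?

F(5) = 4, F(4) = -5. u_2 = 4 - (-5)·(4 - 5)/((-5) - 4) = 41/9.
F(4) = -5, F(41/9) = -20/81. u_3 = (41/9) - (-20/81)·((41/9) - 4)/((-20/81) - (-5)) = 353/77.

353/77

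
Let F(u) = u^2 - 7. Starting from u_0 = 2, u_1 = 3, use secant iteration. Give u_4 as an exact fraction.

971/367

F(2) = -3, F(3) = 2. u_2 = 3 - 2·(3 - 2)/(2 - (-3)) = 13/5.
F(3) = 2, F(13/5) = -6/25. u_3 = (13/5) - (-6/25)·((13/5) - 3)/((-6/25) - 2) = 37/14.
F(13/5) = -6/25, F(37/14) = -3/196. u_4 = (37/14) - (-3/196)·((37/14) - (13/5))/((-3/196) - (-6/25)) = 971/367.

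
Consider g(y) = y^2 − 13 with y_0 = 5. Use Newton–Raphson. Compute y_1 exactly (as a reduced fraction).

19/5

g'(y) = 2y.
g(5) = 12, g'(5) = 10, so y_1 = 5 − 12/10 = 19/5.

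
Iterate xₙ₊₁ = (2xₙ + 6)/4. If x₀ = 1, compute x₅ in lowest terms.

x₁ = (2·1 + 6)/4 = 2.
x₂ = (2·2 + 6)/4 = 5/2.
x₃ = (2·(5/2) + 6)/4 = 11/4.
x₄ = (2·(11/4) + 6)/4 = 23/8.
x₅ = (2·(23/8) + 6)/4 = 47/16.

47/16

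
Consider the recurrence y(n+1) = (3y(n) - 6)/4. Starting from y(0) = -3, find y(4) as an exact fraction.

-1293/256

y(1) = (3·(-3) - 6)/4 = -15/4.
y(2) = (3·(-15/4) - 6)/4 = -69/16.
y(3) = (3·(-69/16) - 6)/4 = -303/64.
y(4) = (3·(-303/64) - 6)/4 = -1293/256.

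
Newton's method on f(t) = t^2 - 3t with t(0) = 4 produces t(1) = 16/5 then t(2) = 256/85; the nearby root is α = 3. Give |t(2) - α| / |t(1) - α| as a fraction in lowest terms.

1/17

t(1) - α = 16/5 - 3 = 1/5, so |t(1) - α| = 1/5.
t(2) - α = 256/85 - 3 = 1/85, so |t(2) - α| = 1/85.
Ratio = (1/85) / (1/5) = 1/17.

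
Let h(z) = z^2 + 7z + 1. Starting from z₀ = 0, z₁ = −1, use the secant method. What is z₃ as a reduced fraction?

h(0) = 1, h(−1) = −5. z₂ = (−1) − (−5)·((−1) − 0)/((−5) − 1) = −1/6.
h(−1) = −5, h(−1/6) = −5/36. z₃ = (−1/6) − (−5/36)·((−1/6) − (−1))/((−5/36) − (−5)) = −1/7.

−1/7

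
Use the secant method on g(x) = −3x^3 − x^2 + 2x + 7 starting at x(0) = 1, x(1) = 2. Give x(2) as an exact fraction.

27/22

g(1) = 5, g(2) = −17. x(2) = 2 − (−17)·(2 − 1)/((−17) − 5) = 27/22.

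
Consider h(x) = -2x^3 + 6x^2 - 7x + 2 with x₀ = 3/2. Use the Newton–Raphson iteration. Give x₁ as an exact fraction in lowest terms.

4/5

h'(x) = -6x^2 + 12x - 7.
h(3/2) = -7/4, h'(3/2) = -5/2, so x₁ = (3/2) - (-7/4)/(-5/2) = 4/5.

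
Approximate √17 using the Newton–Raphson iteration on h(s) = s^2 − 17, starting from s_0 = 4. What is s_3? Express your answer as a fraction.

h'(s) = 2s.
h(4) = −1, h'(4) = 8, so s_1 = 4 − (−1)/8 = 33/8.
h(33/8) = 1/64, h'(33/8) = 33/4, so s_2 = (33/8) − (1/64)/(33/4) = 2177/528.
h(2177/528) = 1/278784, h'(2177/528) = 2177/264, so s_3 = (2177/528) − (1/278784)/(2177/264) = 9478657/2298912.

9478657/2298912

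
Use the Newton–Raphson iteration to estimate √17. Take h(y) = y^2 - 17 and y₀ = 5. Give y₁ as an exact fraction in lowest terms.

h'(y) = 2y.
h(5) = 8, h'(5) = 10, so y₁ = 5 - 8/10 = 21/5.

21/5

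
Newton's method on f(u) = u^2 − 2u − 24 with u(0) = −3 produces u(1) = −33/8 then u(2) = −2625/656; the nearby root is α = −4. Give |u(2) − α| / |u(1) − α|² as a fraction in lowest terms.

4/41

u(1) − α = −33/8 − (−4) = −33/8 + 4 = −1/8, so |u(1) − α| = 1/8.
u(2) − α = −2625/656 − (−4) = −2625/656 + 4 = −1/656, so |u(2) − α| = 1/656.
|u(1) − α|² = 1/64.
Ratio = (1/656) / (1/64) = 4/41.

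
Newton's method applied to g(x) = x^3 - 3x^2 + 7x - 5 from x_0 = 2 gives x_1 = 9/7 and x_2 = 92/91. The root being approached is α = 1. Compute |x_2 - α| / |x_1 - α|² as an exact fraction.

7/52

x_1 - α = 9/7 - 1 = 2/7, so |x_1 - α| = 2/7.
x_2 - α = 92/91 - 1 = 1/91, so |x_2 - α| = 1/91.
|x_1 - α|² = 4/49.
Ratio = (1/91) / (4/49) = 7/52.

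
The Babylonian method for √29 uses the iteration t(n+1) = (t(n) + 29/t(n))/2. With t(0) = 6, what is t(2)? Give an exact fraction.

t(1) = (6 + 29/6)/2 = 65/12.
t(2) = (65/12 + 29/(65/12))/2 = 8401/1560.

8401/1560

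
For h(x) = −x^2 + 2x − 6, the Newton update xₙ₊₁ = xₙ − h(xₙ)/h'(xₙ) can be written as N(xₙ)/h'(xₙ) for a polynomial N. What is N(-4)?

h'(x) = −2x + 2.
N(x) = x·h'(x) − h(x) = x·(−2x + 2) − (−x^2 + 2x − 6) = −x^2 + 6.
N(-4) = −10.

−10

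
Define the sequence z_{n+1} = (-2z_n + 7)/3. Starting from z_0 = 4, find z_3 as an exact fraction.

17/27

z_1 = (-2·4 + 7)/3 = -1/3.
z_2 = (-2·(-1/3) + 7)/3 = 23/9.
z_3 = (-2·(23/9) + 7)/3 = 17/27.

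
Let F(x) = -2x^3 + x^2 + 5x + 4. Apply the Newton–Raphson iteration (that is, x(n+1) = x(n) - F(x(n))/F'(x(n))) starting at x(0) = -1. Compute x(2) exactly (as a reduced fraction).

-101/99

F'(x) = -6x^2 + 2x + 5.
F(-1) = 2, F'(-1) = -3, so x(1) = (-1) - 2/(-3) = -1/3.
F(-1/3) = 68/27, F'(-1/3) = 11/3, so x(2) = (-1/3) - (68/27)/(11/3) = -101/99.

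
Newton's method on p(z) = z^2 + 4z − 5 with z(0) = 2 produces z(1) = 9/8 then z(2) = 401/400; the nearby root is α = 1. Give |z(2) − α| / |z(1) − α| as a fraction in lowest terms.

z(1) − α = 9/8 − 1 = 1/8, so |z(1) − α| = 1/8.
z(2) − α = 401/400 − 1 = 1/400, so |z(2) − α| = 1/400.
Ratio = (1/400) / (1/8) = 1/50.

1/50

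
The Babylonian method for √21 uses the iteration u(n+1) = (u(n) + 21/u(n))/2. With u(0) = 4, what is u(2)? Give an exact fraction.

2713/592

u(1) = (4 + 21/4)/2 = 37/8.
u(2) = (37/8 + 21/(37/8))/2 = 2713/592.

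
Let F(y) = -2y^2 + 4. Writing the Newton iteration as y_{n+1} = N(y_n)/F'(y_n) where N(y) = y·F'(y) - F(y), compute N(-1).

-6

F'(y) = -4y.
N(y) = y·F'(y) - F(y) = y·(-4y) - (-2y^2 + 4) = -2y^2 - 4.
N(-1) = -6.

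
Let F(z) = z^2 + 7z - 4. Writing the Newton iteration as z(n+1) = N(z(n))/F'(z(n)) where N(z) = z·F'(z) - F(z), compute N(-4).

F'(z) = 2z + 7.
N(z) = z·F'(z) - F(z) = z·(2z + 7) - (z^2 + 7z - 4) = z^2 + 4.
N(-4) = 20.

20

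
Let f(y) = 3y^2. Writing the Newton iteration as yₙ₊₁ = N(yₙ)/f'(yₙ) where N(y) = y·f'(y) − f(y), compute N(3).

27

f'(y) = 6y.
N(y) = y·f'(y) − f(y) = y·(6y) − (3y^2) = 3y^2.
N(3) = 27.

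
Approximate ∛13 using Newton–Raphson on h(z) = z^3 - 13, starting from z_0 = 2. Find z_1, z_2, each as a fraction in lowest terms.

z_1 = 29/12, z_2 = 35621/15138

h'(z) = 3z^2.
h(2) = -5, h'(2) = 12, so z_1 = 2 - (-5)/12 = 29/12.
h(29/12) = 1925/1728, h'(29/12) = 841/48, so z_2 = (29/12) - (1925/1728)/(841/48) = 35621/15138.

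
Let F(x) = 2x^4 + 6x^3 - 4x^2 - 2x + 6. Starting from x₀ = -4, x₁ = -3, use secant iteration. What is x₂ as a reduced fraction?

-55/17

F(-4) = 78, F(-3) = -24. x₂ = (-3) - (-24)·((-3) - (-4))/((-24) - 78) = -55/17.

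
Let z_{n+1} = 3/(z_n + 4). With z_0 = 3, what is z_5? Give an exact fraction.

2019/3127

z_1 = 3/(3 + 4) = 3/7.
z_2 = 3/(3/7 + 4) = 21/31.
z_3 = 3/(21/31 + 4) = 93/145.
z_4 = 3/(93/145 + 4) = 435/673.
z_5 = 3/(435/673 + 4) = 2019/3127.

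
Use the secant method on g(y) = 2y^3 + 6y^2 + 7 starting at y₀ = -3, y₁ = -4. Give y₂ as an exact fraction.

-103/32

g(-3) = 7, g(-4) = -25. y₂ = (-4) - (-25)·((-4) - (-3))/((-25) - 7) = -103/32.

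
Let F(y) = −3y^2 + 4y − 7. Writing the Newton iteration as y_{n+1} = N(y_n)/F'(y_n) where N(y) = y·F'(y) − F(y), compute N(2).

F'(y) = −6y + 4.
N(y) = y·F'(y) − F(y) = y·(−6y + 4) − (−3y^2 + 4y − 7) = −3y^2 + 7.
N(2) = −5.

−5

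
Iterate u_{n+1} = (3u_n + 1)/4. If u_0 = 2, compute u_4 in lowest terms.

u_1 = (3·2 + 1)/4 = 7/4.
u_2 = (3·(7/4) + 1)/4 = 25/16.
u_3 = (3·(25/16) + 1)/4 = 91/64.
u_4 = (3·(91/64) + 1)/4 = 337/256.

337/256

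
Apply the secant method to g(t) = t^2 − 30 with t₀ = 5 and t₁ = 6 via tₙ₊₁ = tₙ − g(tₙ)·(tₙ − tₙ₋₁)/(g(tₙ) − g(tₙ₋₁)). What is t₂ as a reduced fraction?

g(5) = −5, g(6) = 6. t₂ = 6 − 6·(6 − 5)/(6 − (−5)) = 60/11.

60/11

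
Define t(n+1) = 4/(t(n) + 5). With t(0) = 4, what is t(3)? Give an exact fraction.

196/281

t(1) = 4/(4 + 5) = 4/9.
t(2) = 4/(4/9 + 5) = 36/49.
t(3) = 4/(36/49 + 5) = 196/281.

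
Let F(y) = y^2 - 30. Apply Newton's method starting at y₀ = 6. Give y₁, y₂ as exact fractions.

y₁ = 11/2, y₂ = 241/44

F'(y) = 2y.
F(6) = 6, F'(6) = 12, so y₁ = 6 - 6/12 = 11/2.
F(11/2) = 1/4, F'(11/2) = 11, so y₂ = (11/2) - (1/4)/11 = 241/44.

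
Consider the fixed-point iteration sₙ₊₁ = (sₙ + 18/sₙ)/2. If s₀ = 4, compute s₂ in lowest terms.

577/136

s₁ = (4 + 18/4)/2 = 17/4.
s₂ = (17/4 + 18/(17/4))/2 = 577/136.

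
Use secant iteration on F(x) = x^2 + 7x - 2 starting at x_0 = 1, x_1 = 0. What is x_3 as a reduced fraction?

F(1) = 6, F(0) = -2. x_2 = 0 - (-2)·(0 - 1)/((-2) - 6) = 1/4.
F(0) = -2, F(1/4) = -3/16. x_3 = (1/4) - (-3/16)·((1/4) - 0)/((-3/16) - (-2)) = 8/29.

8/29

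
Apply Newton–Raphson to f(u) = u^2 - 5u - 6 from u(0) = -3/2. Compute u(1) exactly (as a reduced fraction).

-33/32

f'(u) = 2u - 5.
f(-3/2) = 15/4, f'(-3/2) = -8, so u(1) = (-3/2) - (15/4)/(-8) = -33/32.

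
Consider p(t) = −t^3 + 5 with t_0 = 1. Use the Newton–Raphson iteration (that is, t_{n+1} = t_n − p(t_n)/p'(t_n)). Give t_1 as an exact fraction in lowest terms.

p'(t) = −3t^2.
p(1) = 4, p'(1) = −3, so t_1 = 1 − 4/(−3) = 7/3.

7/3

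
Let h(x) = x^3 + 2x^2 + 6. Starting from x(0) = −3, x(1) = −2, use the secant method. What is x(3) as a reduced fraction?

h(−3) = −3, h(−2) = 6. x(2) = (−2) − 6·((−2) − (−3))/(6 − (−3)) = −8/3.
h(−2) = 6, h(−8/3) = 34/27. x(3) = (−8/3) − (34/27)·((−8/3) − (−2))/((34/27) − 6) = −91/32.

−91/32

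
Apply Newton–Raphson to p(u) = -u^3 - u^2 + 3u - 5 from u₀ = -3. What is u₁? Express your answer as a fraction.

p'(u) = -3u^2 - 2u + 3.
p(-3) = 4, p'(-3) = -18, so u₁ = (-3) - 4/(-18) = -25/9.

-25/9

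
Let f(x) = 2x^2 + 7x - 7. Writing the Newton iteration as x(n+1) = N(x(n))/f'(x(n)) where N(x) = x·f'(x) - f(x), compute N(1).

9

f'(x) = 4x + 7.
N(x) = x·f'(x) - f(x) = x·(4x + 7) - (2x^2 + 7x - 7) = 2x^2 + 7.
N(1) = 9.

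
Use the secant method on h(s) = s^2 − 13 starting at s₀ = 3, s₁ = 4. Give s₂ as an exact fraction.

h(3) = −4, h(4) = 3. s₂ = 4 − 3·(4 − 3)/(3 − (−4)) = 25/7.

25/7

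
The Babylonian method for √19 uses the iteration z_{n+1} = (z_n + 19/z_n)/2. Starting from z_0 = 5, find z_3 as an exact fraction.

z_1 = (5 + 19/5)/2 = 22/5.
z_2 = (22/5 + 19/(22/5))/2 = 959/220.
z_3 = (959/220 + 19/(959/220))/2 = 1839281/421960.

1839281/421960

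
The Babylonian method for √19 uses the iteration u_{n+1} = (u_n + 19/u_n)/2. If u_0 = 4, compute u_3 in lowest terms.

u_1 = (4 + 19/4)/2 = 35/8.
u_2 = (35/8 + 19/(35/8))/2 = 2441/560.
u_3 = (2441/560 + 19/(2441/560))/2 = 11916881/2733920.

11916881/2733920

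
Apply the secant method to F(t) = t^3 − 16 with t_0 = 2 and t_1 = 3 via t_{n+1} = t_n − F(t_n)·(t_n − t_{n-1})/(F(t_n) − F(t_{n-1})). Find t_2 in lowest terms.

F(2) = −8, F(3) = 11. t_2 = 3 − 11·(3 − 2)/(11 − (−8)) = 46/19.

46/19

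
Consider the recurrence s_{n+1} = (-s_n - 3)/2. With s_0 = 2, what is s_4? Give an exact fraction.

-13/16

s_1 = (-2 - 3)/2 = -5/2.
s_2 = (-(-5/2) - 3)/2 = -1/4.
s_3 = (-(-1/4) - 3)/2 = -11/8.
s_4 = (-(-11/8) - 3)/2 = -13/16.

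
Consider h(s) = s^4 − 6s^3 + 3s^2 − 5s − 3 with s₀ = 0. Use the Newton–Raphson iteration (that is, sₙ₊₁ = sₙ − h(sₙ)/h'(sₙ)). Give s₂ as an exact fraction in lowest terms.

h'(s) = 4s^3 − 18s^2 + 6s − 5.
h(0) = −3, h'(0) = −5, so s₁ = 0 − (−3)/(−5) = −3/5.
h(−3/5) = 1566/625, h'(−3/5) = −1993/125, so s₂ = (−3/5) − (1566/625)/(−1993/125) = −4413/9965.

−4413/9965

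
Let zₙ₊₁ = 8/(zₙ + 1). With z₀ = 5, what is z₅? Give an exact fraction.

696/335

z₁ = 8/(5 + 1) = 4/3.
z₂ = 8/(4/3 + 1) = 24/7.
z₃ = 8/(24/7 + 1) = 56/31.
z₄ = 8/(56/31 + 1) = 248/87.
z₅ = 8/(248/87 + 1) = 696/335.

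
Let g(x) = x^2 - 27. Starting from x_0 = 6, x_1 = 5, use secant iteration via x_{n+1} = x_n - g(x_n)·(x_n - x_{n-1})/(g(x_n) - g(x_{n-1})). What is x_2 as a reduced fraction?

g(6) = 9, g(5) = -2. x_2 = 5 - (-2)·(5 - 6)/((-2) - 9) = 57/11.

57/11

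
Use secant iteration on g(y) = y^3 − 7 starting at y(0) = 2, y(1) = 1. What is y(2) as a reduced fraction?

13/7

g(2) = 1, g(1) = −6. y(2) = 1 − (−6)·(1 − 2)/((−6) − 1) = 13/7.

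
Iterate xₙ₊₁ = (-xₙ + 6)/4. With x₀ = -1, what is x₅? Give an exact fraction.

x₁ = (-(-1) + 6)/4 = 7/4.
x₂ = (-(7/4) + 6)/4 = 17/16.
x₃ = (-(17/16) + 6)/4 = 79/64.
x₄ = (-(79/64) + 6)/4 = 305/256.
x₅ = (-(305/256) + 6)/4 = 1231/1024.

1231/1024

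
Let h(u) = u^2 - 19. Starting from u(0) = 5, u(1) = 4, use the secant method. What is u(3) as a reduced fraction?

h(5) = 6, h(4) = -3. u(2) = 4 - (-3)·(4 - 5)/((-3) - 6) = 13/3.
h(4) = -3, h(13/3) = -2/9. u(3) = (13/3) - (-2/9)·((13/3) - 4)/((-2/9) - (-3)) = 109/25.

109/25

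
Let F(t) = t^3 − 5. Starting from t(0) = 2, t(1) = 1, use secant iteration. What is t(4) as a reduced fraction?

F(2) = 3, F(1) = −4. t(2) = 1 − (−4)·(1 − 2)/((−4) − 3) = 11/7.
F(1) = −4, F(11/7) = −384/343. t(3) = (11/7) − (−384/343)·((11/7) − 1)/((−384/343) − (−4)) = 443/247.
F(11/7) = −384/343, F(443/247) = 11592192/15069223. t(4) = (443/247) − (11592192/15069223)·((443/247) − (11/7))/((11592192/15069223) − (−384/343)) = 14432773/8474569.

14432773/8474569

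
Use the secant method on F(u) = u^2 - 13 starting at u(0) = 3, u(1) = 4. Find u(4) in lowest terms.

F(3) = -4, F(4) = 3. u(2) = 4 - 3·(4 - 3)/(3 - (-4)) = 25/7.
F(4) = 3, F(25/7) = -12/49. u(3) = (25/7) - (-12/49)·((25/7) - 4)/((-12/49) - 3) = 191/53.
F(25/7) = -12/49, F(191/53) = -36/2809. u(4) = (191/53) - (-36/2809)·((191/53) - (25/7))/((-36/2809) - (-12/49)) = 4799/1331.

4799/1331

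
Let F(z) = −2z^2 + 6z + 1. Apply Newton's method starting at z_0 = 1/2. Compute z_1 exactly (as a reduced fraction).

−3/8

F'(z) = −4z + 6.
F(1/2) = 7/2, F'(1/2) = 4, so z_1 = (1/2) − (7/2)/4 = −3/8.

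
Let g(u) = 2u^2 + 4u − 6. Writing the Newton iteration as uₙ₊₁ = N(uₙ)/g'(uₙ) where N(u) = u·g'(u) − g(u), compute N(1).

8

g'(u) = 4u + 4.
N(u) = u·g'(u) − g(u) = u·(4u + 4) − (2u^2 + 4u − 6) = 2u^2 + 6.
N(1) = 8.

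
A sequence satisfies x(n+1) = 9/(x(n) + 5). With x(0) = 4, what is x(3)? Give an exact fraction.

x(1) = 9/(4 + 5) = 1.
x(2) = 9/(1 + 5) = 3/2.
x(3) = 9/(3/2 + 5) = 18/13.

18/13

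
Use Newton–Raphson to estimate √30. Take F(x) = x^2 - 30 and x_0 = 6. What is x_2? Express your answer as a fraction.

F'(x) = 2x.
F(6) = 6, F'(6) = 12, so x_1 = 6 - 6/12 = 11/2.
F(11/2) = 1/4, F'(11/2) = 11, so x_2 = (11/2) - (1/4)/11 = 241/44.

241/44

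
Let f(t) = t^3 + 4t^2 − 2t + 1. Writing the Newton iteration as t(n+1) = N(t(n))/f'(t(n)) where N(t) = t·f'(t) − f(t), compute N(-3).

−19

f'(t) = 3t^2 + 8t − 2.
N(t) = t·f'(t) − f(t) = t·(3t^2 + 8t − 2) − (t^3 + 4t^2 − 2t + 1) = 2t^3 + 4t^2 − 1.
N(-3) = −19.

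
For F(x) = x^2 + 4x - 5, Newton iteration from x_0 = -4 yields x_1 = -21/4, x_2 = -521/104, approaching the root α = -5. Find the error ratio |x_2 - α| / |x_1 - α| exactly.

x_1 - α = -21/4 - (-5) = -21/4 + 5 = -1/4, so |x_1 - α| = 1/4.
x_2 - α = -521/104 - (-5) = -521/104 + 5 = -1/104, so |x_2 - α| = 1/104.
Ratio = (1/104) / (1/4) = 1/26.

1/26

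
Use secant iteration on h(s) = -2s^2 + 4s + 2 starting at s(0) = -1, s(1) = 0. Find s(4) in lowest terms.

-12/29

h(-1) = -4, h(0) = 2. s(2) = 0 - 2·(0 - (-1))/(2 - (-4)) = -1/3.
h(0) = 2, h(-1/3) = 4/9. s(3) = (-1/3) - (4/9)·((-1/3) - 0)/((4/9) - 2) = -3/7.
h(-1/3) = 4/9, h(-3/7) = -4/49. s(4) = (-3/7) - (-4/49)·((-3/7) - (-1/3))/((-4/49) - (4/9)) = -12/29.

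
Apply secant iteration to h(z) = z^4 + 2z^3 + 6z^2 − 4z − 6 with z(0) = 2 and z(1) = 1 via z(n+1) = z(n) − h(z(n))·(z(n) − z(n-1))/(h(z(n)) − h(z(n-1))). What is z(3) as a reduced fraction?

1544174/1464667

h(2) = 42, h(1) = −1. z(2) = 1 − (−1)·(1 − 2)/((−1) − 42) = 44/43.
h(1) = −1, h(44/43) = −1954134/3418801. z(3) = (44/43) − (−1954134/3418801)·((44/43) − 1)/((−1954134/3418801) − (−1)) = 1544174/1464667.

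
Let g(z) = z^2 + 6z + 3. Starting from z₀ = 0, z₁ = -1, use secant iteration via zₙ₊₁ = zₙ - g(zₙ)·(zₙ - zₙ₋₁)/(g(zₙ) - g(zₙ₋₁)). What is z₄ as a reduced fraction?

-49/89

g(0) = 3, g(-1) = -2. z₂ = (-1) - (-2)·((-1) - 0)/((-2) - 3) = -3/5.
g(-1) = -2, g(-3/5) = -6/25. z₃ = (-3/5) - (-6/25)·((-3/5) - (-1))/((-6/25) - (-2)) = -6/11.
g(-3/5) = -6/25, g(-6/11) = 3/121. z₄ = (-6/11) - (3/121)·((-6/11) - (-3/5))/((3/121) - (-6/25)) = -49/89.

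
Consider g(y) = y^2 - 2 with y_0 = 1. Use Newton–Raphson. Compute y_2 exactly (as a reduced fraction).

17/12

g'(y) = 2y.
g(1) = -1, g'(1) = 2, so y_1 = 1 - (-1)/2 = 3/2.
g(3/2) = 1/4, g'(3/2) = 3, so y_2 = (3/2) - (1/4)/3 = 17/12.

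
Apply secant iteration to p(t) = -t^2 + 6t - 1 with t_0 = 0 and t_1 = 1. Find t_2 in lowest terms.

p(0) = -1, p(1) = 4. t_2 = 1 - 4·(1 - 0)/(4 - (-1)) = 1/5.

1/5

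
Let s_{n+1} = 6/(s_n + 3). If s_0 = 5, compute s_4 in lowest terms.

s_1 = 6/(5 + 3) = 3/4.
s_2 = 6/(3/4 + 3) = 8/5.
s_3 = 6/(8/5 + 3) = 30/23.
s_4 = 6/(30/23 + 3) = 46/33.

46/33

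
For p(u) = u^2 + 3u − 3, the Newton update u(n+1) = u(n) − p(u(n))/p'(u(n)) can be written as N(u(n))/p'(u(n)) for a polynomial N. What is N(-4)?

19

p'(u) = 2u + 3.
N(u) = u·p'(u) − p(u) = u·(2u + 3) − (u^2 + 3u − 3) = u^2 + 3.
N(-4) = 19.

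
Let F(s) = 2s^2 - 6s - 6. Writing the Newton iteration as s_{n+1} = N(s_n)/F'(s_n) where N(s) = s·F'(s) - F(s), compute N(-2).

F'(s) = 4s - 6.
N(s) = s·F'(s) - F(s) = s·(4s - 6) - (2s^2 - 6s - 6) = 2s^2 + 6.
N(-2) = 14.

14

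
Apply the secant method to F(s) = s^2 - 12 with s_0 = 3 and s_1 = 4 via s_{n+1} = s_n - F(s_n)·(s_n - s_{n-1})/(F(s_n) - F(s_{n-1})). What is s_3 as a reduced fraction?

F(3) = -3, F(4) = 4. s_2 = 4 - 4·(4 - 3)/(4 - (-3)) = 24/7.
F(4) = 4, F(24/7) = -12/49. s_3 = (24/7) - (-12/49)·((24/7) - 4)/((-12/49) - 4) = 45/13.

45/13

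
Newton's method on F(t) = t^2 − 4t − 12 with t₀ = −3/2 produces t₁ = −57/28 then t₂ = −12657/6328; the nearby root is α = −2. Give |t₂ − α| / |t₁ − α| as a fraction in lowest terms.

t₁ − α = −57/28 − (−2) = −57/28 + 2 = −1/28, so |t₁ − α| = 1/28.
t₂ − α = −12657/6328 − (−2) = −12657/6328 + 2 = −1/6328, so |t₂ − α| = 1/6328.
Ratio = (1/6328) / (1/28) = 1/226.

1/226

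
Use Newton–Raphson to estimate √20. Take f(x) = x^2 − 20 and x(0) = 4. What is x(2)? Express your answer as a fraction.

161/36

f'(x) = 2x.
f(4) = −4, f'(4) = 8, so x(1) = 4 − (−4)/8 = 9/2.
f(9/2) = 1/4, f'(9/2) = 9, so x(2) = (9/2) − (1/4)/9 = 161/36.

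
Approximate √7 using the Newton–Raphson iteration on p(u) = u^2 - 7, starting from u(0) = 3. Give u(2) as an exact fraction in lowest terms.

p'(u) = 2u.
p(3) = 2, p'(3) = 6, so u(1) = 3 - 2/6 = 8/3.
p(8/3) = 1/9, p'(8/3) = 16/3, so u(2) = (8/3) - (1/9)/(16/3) = 127/48.

127/48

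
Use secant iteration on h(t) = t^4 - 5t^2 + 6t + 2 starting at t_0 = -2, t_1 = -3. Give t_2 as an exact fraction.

h(-2) = -14, h(-3) = 20. t_2 = (-3) - 20·((-3) - (-2))/(20 - (-14)) = -41/17.

-41/17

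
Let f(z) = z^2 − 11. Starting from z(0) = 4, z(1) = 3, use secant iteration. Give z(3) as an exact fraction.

73/22

f(4) = 5, f(3) = −2. z(2) = 3 − (−2)·(3 − 4)/((−2) − 5) = 23/7.
f(3) = −2, f(23/7) = −10/49. z(3) = (23/7) − (−10/49)·((23/7) − 3)/((−10/49) − (−2)) = 73/22.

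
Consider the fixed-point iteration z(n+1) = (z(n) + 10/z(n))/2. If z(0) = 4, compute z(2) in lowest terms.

z(1) = (4 + 10/4)/2 = 13/4.
z(2) = (13/4 + 10/(13/4))/2 = 329/104.

329/104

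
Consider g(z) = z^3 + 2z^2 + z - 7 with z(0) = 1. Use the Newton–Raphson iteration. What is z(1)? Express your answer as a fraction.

11/8

g'(z) = 3z^2 + 4z + 1.
g(1) = -3, g'(1) = 8, so z(1) = 1 - (-3)/8 = 11/8.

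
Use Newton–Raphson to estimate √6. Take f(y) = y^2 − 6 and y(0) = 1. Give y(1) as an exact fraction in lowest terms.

f'(y) = 2y.
f(1) = −5, f'(1) = 2, so y(1) = 1 − (−5)/2 = 7/2.

7/2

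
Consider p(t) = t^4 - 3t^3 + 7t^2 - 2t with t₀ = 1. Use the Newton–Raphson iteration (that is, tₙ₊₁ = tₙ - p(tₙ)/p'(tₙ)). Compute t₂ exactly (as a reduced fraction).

1784/4571

p'(t) = 4t^3 - 9t^2 + 14t - 2.
p(1) = 3, p'(1) = 7, so t₁ = 1 - 3/7 = 4/7.
p(4/7) = 1656/2401, p'(4/7) = 1306/343, so t₂ = (4/7) - (1656/2401)/(1306/343) = 1784/4571.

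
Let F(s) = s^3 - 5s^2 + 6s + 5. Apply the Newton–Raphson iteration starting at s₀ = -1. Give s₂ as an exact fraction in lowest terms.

-51431/92682

F'(s) = 3s^2 - 10s + 6.
F(-1) = -7, F'(-1) = 19, so s₁ = (-1) - (-7)/19 = -12/19.
F(-12/19) = -7105/6859, F'(-12/19) = 4878/361, so s₂ = (-12/19) - (-7105/6859)/(4878/361) = -51431/92682.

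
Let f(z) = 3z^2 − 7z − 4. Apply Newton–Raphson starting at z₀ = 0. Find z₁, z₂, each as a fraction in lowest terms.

f'(z) = 6z − 7.
f(0) = −4, f'(0) = −7, so z₁ = 0 − (−4)/(−7) = −4/7.
f(−4/7) = 48/49, f'(−4/7) = −73/7, so z₂ = (−4/7) − (48/49)/(−73/7) = −244/511.

z₁ = −4/7, z₂ = −244/511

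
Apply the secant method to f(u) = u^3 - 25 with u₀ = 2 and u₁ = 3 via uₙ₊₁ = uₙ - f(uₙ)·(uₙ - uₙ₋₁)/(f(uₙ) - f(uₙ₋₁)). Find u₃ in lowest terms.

f(2) = -17, f(3) = 2. u₂ = 3 - 2·(3 - 2)/(2 - (-17)) = 55/19.
f(3) = 2, f(55/19) = -5100/6859. u₃ = (55/19) - (-5100/6859)·((55/19) - 3)/((-5100/6859) - 2) = 27505/9409.

27505/9409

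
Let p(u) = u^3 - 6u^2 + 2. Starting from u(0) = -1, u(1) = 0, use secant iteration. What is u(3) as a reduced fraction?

p(-1) = -5, p(0) = 2. u(2) = 0 - 2·(0 - (-1))/(2 - (-5)) = -2/7.
p(0) = 2, p(-2/7) = 510/343. u(3) = (-2/7) - (510/343)·((-2/7) - 0)/((510/343) - 2) = -49/44.

-49/44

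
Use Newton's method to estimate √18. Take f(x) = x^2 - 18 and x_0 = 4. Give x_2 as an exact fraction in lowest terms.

577/136

f'(x) = 2x.
f(4) = -2, f'(4) = 8, so x_1 = 4 - (-2)/8 = 17/4.
f(17/4) = 1/16, f'(17/4) = 17/2, so x_2 = (17/4) - (1/16)/(17/2) = 577/136.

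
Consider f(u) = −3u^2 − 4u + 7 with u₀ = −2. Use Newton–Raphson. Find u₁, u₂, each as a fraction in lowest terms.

f'(u) = −6u − 4.
f(−2) = 3, f'(−2) = 8, so u₁ = (−2) − 3/8 = −19/8.
f(−19/8) = −27/64, f'(−19/8) = 41/4, so u₂ = (−19/8) − (−27/64)/(41/4) = −1531/656.

u₁ = −19/8, u₂ = −1531/656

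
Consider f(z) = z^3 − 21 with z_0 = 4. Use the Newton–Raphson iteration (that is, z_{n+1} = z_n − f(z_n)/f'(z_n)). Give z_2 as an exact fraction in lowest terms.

4469165/1598472

f'(z) = 3z^2.
f(4) = 43, f'(4) = 48, so z_1 = 4 − 43/48 = 149/48.
f(149/48) = 985517/110592, f'(149/48) = 22201/768, so z_2 = (149/48) − (985517/110592)/(22201/768) = 4469165/1598472.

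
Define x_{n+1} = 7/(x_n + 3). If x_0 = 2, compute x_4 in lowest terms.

x_1 = 7/(2 + 3) = 7/5.
x_2 = 7/(7/5 + 3) = 35/22.
x_3 = 7/(35/22 + 3) = 154/101.
x_4 = 7/(154/101 + 3) = 707/457.

707/457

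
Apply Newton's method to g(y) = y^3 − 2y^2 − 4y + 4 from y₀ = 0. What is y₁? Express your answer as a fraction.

1

g'(y) = 3y^2 − 4y − 4.
g(0) = 4, g'(0) = −4, so y₁ = 0 − 4/(−4) = 1.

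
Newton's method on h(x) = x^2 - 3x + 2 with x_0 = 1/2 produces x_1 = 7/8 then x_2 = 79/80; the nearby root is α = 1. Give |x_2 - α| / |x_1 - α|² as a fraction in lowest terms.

x_1 - α = 7/8 - 1 = -1/8, so |x_1 - α| = 1/8.
x_2 - α = 79/80 - 1 = -1/80, so |x_2 - α| = 1/80.
|x_1 - α|² = 1/64.
Ratio = (1/80) / (1/64) = 4/5.

4/5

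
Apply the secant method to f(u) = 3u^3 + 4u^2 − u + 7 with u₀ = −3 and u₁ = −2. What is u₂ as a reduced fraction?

f(−3) = −35, f(−2) = 1. u₂ = (−2) − 1·((−2) − (−3))/(1 − (−35)) = −73/36.

−73/36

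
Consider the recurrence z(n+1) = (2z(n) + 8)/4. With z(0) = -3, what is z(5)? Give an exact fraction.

z(1) = (2·(-3) + 8)/4 = 1/2.
z(2) = (2·(1/2) + 8)/4 = 9/4.
z(3) = (2·(9/4) + 8)/4 = 25/8.
z(4) = (2·(25/8) + 8)/4 = 57/16.
z(5) = (2·(57/16) + 8)/4 = 121/32.

121/32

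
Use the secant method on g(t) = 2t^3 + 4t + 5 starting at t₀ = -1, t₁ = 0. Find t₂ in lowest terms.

-5/6

g(-1) = -1, g(0) = 5. t₂ = 0 - 5·(0 - (-1))/(5 - (-1)) = -5/6.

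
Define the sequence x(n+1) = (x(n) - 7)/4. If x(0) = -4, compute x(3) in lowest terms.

x(1) = ((-4) - 7)/4 = -11/4.
x(2) = ((-11/4) - 7)/4 = -39/16.
x(3) = ((-39/16) - 7)/4 = -151/64.

-151/64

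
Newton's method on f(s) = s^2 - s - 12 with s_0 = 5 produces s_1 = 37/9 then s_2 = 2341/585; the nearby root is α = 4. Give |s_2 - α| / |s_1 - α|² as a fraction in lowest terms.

9/65

s_1 - α = 37/9 - 4 = 1/9, so |s_1 - α| = 1/9.
s_2 - α = 2341/585 - 4 = 1/585, so |s_2 - α| = 1/585.
|s_1 - α|² = 1/81.
Ratio = (1/585) / (1/81) = 9/65.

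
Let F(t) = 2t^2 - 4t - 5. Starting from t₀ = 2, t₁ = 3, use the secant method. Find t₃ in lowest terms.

F(2) = -5, F(3) = 1. t₂ = 3 - 1·(3 - 2)/(1 - (-5)) = 17/6.
F(3) = 1, F(17/6) = -5/18. t₃ = (17/6) - (-5/18)·((17/6) - 3)/((-5/18) - 1) = 66/23.

66/23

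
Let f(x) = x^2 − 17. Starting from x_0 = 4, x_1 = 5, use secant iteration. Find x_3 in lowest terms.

f(4) = −1, f(5) = 8. x_2 = 5 − 8·(5 − 4)/(8 − (−1)) = 37/9.
f(5) = 8, f(37/9) = −8/81. x_3 = (37/9) − (−8/81)·((37/9) − 5)/((−8/81) − 8) = 169/41.

169/41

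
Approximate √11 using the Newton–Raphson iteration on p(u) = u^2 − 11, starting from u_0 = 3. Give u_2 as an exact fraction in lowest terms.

199/60

p'(u) = 2u.
p(3) = −2, p'(3) = 6, so u_1 = 3 − (−2)/6 = 10/3.
p(10/3) = 1/9, p'(10/3) = 20/3, so u_2 = (10/3) − (1/9)/(20/3) = 199/60.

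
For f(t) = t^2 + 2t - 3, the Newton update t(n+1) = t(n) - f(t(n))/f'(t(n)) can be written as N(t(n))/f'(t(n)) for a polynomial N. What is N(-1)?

f'(t) = 2t + 2.
N(t) = t·f'(t) - f(t) = t·(2t + 2) - (t^2 + 2t - 3) = t^2 + 3.
N(-1) = 4.

4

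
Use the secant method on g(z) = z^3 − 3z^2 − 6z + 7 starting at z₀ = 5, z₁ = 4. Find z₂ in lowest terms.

113/28

g(5) = 27, g(4) = −1. z₂ = 4 − (−1)·(4 − 5)/((−1) − 27) = 113/28.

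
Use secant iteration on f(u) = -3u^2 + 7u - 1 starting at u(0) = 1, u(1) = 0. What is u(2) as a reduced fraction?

1/4

f(1) = 3, f(0) = -1. u(2) = 0 - (-1)·(0 - 1)/((-1) - 3) = 1/4.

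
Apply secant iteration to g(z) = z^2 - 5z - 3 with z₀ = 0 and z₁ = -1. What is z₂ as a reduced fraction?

g(0) = -3, g(-1) = 3. z₂ = (-1) - 3·((-1) - 0)/(3 - (-3)) = -1/2.

-1/2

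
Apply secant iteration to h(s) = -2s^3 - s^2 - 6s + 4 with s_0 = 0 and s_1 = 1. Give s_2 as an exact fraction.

4/9

h(0) = 4, h(1) = -5. s_2 = 1 - (-5)·(1 - 0)/((-5) - 4) = 4/9.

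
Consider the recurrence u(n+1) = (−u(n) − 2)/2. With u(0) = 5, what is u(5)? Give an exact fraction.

u(1) = (−5 − 2)/2 = −7/2.
u(2) = (−(−7/2) − 2)/2 = 3/4.
u(3) = (−(3/4) − 2)/2 = −11/8.
u(4) = (−(−11/8) − 2)/2 = −5/16.
u(5) = (−(−5/16) − 2)/2 = −27/32.

−27/32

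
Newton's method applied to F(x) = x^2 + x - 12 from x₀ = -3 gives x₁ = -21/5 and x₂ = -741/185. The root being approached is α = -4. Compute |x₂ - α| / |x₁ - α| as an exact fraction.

1/37

x₁ - α = -21/5 - (-4) = -21/5 + 4 = -1/5, so |x₁ - α| = 1/5.
x₂ - α = -741/185 - (-4) = -741/185 + 4 = -1/185, so |x₂ - α| = 1/185.
Ratio = (1/185) / (1/5) = 1/37.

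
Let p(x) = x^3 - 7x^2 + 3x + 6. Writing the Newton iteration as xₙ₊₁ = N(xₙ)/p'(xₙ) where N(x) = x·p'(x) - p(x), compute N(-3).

p'(x) = 3x^2 - 14x + 3.
N(x) = x·p'(x) - p(x) = x·(3x^2 - 14x + 3) - (x^3 - 7x^2 + 3x + 6) = 2x^3 - 7x^2 - 6.
N(-3) = -123.

-123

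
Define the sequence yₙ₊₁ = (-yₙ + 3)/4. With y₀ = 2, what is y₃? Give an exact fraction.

37/64

y₁ = (-2 + 3)/4 = 1/4.
y₂ = (-(1/4) + 3)/4 = 11/16.
y₃ = (-(11/16) + 3)/4 = 37/64.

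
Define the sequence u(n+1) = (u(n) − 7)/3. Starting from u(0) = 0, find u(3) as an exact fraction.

−91/27

u(1) = (0 − 7)/3 = −7/3.
u(2) = ((−7/3) − 7)/3 = −28/9.
u(3) = ((−28/9) − 7)/3 = −91/27.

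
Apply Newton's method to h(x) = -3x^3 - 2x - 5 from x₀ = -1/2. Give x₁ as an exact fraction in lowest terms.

h'(x) = -9x^2 - 2.
h(-1/2) = -29/8, h'(-1/2) = -17/4, so x₁ = (-1/2) - (-29/8)/(-17/4) = -23/17.

-23/17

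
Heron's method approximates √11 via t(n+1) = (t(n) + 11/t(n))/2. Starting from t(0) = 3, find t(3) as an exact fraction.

79201/23880

t(1) = (3 + 11/3)/2 = 10/3.
t(2) = (10/3 + 11/(10/3))/2 = 199/60.
t(3) = (199/60 + 11/(199/60))/2 = 79201/23880.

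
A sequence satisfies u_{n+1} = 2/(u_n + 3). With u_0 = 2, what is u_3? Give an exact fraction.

34/61

u_1 = 2/(2 + 3) = 2/5.
u_2 = 2/(2/5 + 3) = 10/17.
u_3 = 2/(10/17 + 3) = 34/61.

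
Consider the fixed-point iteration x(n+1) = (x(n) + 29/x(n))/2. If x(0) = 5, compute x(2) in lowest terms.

727/135

x(1) = (5 + 29/5)/2 = 27/5.
x(2) = (27/5 + 29/(27/5))/2 = 727/135.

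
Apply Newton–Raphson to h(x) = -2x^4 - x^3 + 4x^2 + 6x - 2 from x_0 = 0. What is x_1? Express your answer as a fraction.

h'(x) = -8x^3 - 3x^2 + 8x + 6.
h(0) = -2, h'(0) = 6, so x_1 = 0 - (-2)/6 = 1/3.

1/3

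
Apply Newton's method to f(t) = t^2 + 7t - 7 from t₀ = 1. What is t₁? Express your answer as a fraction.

8/9

f'(t) = 2t + 7.
f(1) = 1, f'(1) = 9, so t₁ = 1 - 1/9 = 8/9.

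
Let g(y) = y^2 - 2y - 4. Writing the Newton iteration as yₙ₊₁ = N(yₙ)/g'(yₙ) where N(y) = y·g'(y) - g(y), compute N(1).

g'(y) = 2y - 2.
N(y) = y·g'(y) - g(y) = y·(2y - 2) - (y^2 - 2y - 4) = y^2 + 4.
N(1) = 5.

5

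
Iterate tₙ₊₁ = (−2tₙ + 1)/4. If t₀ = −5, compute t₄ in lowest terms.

t₁ = (−2·(−5) + 1)/4 = 11/4.
t₂ = (−2·(11/4) + 1)/4 = −9/8.
t₃ = (−2·(−9/8) + 1)/4 = 13/16.
t₄ = (−2·(13/16) + 1)/4 = −5/32.

−5/32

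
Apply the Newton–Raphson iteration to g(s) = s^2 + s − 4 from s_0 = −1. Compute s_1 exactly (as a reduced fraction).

g'(s) = 2s + 1.
g(−1) = −4, g'(−1) = −1, so s_1 = (−1) − (−4)/(−1) = −5.

−5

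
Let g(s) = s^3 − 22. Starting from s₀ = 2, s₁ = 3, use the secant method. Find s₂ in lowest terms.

g(2) = −14, g(3) = 5. s₂ = 3 − 5·(3 − 2)/(5 − (−14)) = 52/19.

52/19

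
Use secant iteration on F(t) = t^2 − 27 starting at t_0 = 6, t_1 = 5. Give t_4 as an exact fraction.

11073/2131

F(6) = 9, F(5) = −2. t_2 = 5 − (−2)·(5 − 6)/((−2) − 9) = 57/11.
F(5) = −2, F(57/11) = −18/121. t_3 = (57/11) − (−18/121)·((57/11) − 5)/((−18/121) − (−2)) = 291/56.
F(57/11) = −18/121, F(291/56) = 9/3136. t_4 = (291/56) − (9/3136)·((291/56) − (57/11))/((9/3136) − (−18/121)) = 11073/2131.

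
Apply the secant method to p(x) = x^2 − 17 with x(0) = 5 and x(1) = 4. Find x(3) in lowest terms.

301/73

p(5) = 8, p(4) = −1. x(2) = 4 − (−1)·(4 − 5)/((−1) − 8) = 37/9.
p(4) = −1, p(37/9) = −8/81. x(3) = (37/9) − (−8/81)·((37/9) − 4)/((−8/81) − (−1)) = 301/73.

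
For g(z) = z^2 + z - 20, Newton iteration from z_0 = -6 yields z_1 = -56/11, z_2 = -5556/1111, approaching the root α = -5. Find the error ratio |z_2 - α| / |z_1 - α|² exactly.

11/101

z_1 - α = -56/11 - (-5) = -56/11 + 5 = -1/11, so |z_1 - α| = 1/11.
z_2 - α = -5556/1111 - (-5) = -5556/1111 + 5 = -1/1111, so |z_2 - α| = 1/1111.
|z_1 - α|² = 1/121.
Ratio = (1/1111) / (1/121) = 11/101.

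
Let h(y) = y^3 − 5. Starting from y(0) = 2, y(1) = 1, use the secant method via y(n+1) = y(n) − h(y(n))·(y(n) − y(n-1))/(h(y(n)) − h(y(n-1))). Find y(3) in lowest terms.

h(2) = 3, h(1) = −4. y(2) = 1 − (−4)·(1 − 2)/((−4) − 3) = 11/7.
h(1) = −4, h(11/7) = −384/343. y(3) = (11/7) − (−384/343)·((11/7) − 1)/((−384/343) − (−4)) = 443/247.

443/247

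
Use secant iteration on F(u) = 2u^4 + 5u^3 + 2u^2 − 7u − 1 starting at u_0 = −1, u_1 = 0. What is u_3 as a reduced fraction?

F(−1) = 5, F(0) = −1. u_2 = 0 − (−1)·(0 − (−1))/((−1) − 5) = −1/6.
F(0) = −1, F(−1/6) = 65/324. u_3 = (−1/6) − (65/324)·((−1/6) − 0)/((65/324) − (−1)) = −54/389.

−54/389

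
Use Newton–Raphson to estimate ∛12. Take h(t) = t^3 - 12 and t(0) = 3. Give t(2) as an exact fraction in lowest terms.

h'(t) = 3t^2.
h(3) = 15, h'(3) = 27, so t(1) = 3 - 15/27 = 22/9.
h(22/9) = 1900/729, h'(22/9) = 484/27, so t(2) = (22/9) - (1900/729)/(484/27) = 7511/3267.

7511/3267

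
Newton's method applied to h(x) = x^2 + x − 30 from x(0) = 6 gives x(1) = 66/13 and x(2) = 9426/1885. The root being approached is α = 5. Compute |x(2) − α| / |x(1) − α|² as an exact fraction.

x(1) − α = 66/13 − 5 = 1/13, so |x(1) − α| = 1/13.
x(2) − α = 9426/1885 − 5 = 1/1885, so |x(2) − α| = 1/1885.
|x(1) − α|² = 1/169.
Ratio = (1/1885) / (1/169) = 13/145.

13/145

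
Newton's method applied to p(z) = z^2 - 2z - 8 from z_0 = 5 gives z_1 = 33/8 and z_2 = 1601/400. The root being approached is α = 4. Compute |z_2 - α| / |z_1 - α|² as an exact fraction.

4/25

z_1 - α = 33/8 - 4 = 1/8, so |z_1 - α| = 1/8.
z_2 - α = 1601/400 - 4 = 1/400, so |z_2 - α| = 1/400.
|z_1 - α|² = 1/64.
Ratio = (1/400) / (1/64) = 4/25.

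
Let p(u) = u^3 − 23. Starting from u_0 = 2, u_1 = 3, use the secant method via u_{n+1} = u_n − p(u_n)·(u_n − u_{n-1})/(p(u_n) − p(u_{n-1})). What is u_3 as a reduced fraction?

p(2) = −15, p(3) = 4. u_2 = 3 − 4·(3 − 2)/(4 − (−15)) = 53/19.
p(3) = 4, p(53/19) = −8880/6859. u_3 = (53/19) − (−8880/6859)·((53/19) − 3)/((−8880/6859) − 4) = 25793/9079.

25793/9079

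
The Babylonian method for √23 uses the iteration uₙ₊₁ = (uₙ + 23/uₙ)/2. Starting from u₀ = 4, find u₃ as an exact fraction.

u₁ = (4 + 23/4)/2 = 39/8.
u₂ = (39/8 + 23/(39/8))/2 = 2993/624.
u₃ = (2993/624 + 23/(2993/624))/2 = 17913697/3735264.

17913697/3735264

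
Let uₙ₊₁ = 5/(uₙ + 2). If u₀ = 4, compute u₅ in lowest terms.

1065/746

u₁ = 5/(4 + 2) = 5/6.
u₂ = 5/(5/6 + 2) = 30/17.
u₃ = 5/(30/17 + 2) = 85/64.
u₄ = 5/(85/64 + 2) = 320/213.
u₅ = 5/(320/213 + 2) = 1065/746.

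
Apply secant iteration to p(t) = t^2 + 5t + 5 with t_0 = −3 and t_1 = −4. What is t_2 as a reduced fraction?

p(−3) = −1, p(−4) = 1. t_2 = (−4) − 1·((−4) − (−3))/(1 − (−1)) = −7/2.

−7/2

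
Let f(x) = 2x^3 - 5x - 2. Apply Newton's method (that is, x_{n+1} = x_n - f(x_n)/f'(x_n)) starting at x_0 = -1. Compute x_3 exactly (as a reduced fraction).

f'(x) = 6x^2 - 5.
f(-1) = 1, f'(-1) = 1, so x_1 = (-1) - 1/1 = -2.
f(-2) = -8, f'(-2) = 19, so x_2 = (-2) - (-8)/19 = -30/19.
f(-30/19) = -13568/6859, f'(-30/19) = 3595/361, so x_3 = (-30/19) - (-13568/6859)/(3595/361) = -94282/68305.

-94282/68305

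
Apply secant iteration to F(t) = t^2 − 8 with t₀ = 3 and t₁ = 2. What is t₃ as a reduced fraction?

17/6

F(3) = 1, F(2) = −4. t₂ = 2 − (−4)·(2 − 3)/((−4) − 1) = 14/5.
F(2) = −4, F(14/5) = −4/25. t₃ = (14/5) − (−4/25)·((14/5) − 2)/((−4/25) − (−4)) = 17/6.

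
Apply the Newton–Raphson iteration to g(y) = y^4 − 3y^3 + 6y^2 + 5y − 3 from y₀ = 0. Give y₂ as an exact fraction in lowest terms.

g'(y) = 4y^3 − 9y^2 + 12y + 5.
g(0) = −3, g'(0) = 5, so y₁ = 0 − (−3)/5 = 3/5.
g(3/5) = 1026/625, g'(3/5) = 1228/125, so y₂ = (3/5) − (1026/625)/(1228/125) = 1329/3070.

1329/3070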